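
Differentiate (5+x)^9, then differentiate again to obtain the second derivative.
72(5+x)^7

Explanation: First derivative: 9(5+x)^{8}. Second derivative: 9·8·(5+x)^{7} = 72(5+x)^{7}.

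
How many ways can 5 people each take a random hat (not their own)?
44

Using D(n) = (n-1)[D(n-1) + D(n-2)]:
D(5) = (5-1) × [D(4) + D(3)]
      = 4 × [9 + 2]
      = 4 × 11
      = 44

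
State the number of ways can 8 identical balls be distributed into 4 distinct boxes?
165

Reasoning: C(8+4-1, 4-1) = C(11, 3) = 165.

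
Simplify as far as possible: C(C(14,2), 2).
4,095

Solution: C(14,2) = 91, then C(91, 2) = 4,095.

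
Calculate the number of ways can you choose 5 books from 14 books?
2,002

C(14,5) = 14! / (5! × (14-5)!)
         = 14! / (5! × 9!)
         = 2,002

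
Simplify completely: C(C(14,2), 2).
C(14,2) = 91, then C(91, 2) = 4,095.

Answer: 4,095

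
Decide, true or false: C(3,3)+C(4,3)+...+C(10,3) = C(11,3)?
Hockey stick identity gives Σ = C(11,4) = 330; RHS C(11,3) = 165.

Answer: False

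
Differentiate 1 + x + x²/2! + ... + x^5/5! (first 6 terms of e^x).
1 + x + x²/2! + ... + x^4/4!

Reasoning: Differentiating term by term gives the first 5 terms of e^x.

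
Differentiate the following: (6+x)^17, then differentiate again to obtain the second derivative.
272(6+x)^15

Working:
First derivative: 17(6+x)^{16}. Second derivative: 17·16·(6+x)^{15} = 272(6+x)^{15}.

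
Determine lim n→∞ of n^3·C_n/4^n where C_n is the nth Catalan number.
∞

Explanation: C_n ~ 4^n/(n^(3/2)√π), so n^3·C_n/4^n ~ n^(3 − 3/2)/√π → ∞.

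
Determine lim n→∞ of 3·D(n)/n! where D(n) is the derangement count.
D(n)/n! → 1/e, so 3·D(n)/n! → 3/e.

Answer: 3/e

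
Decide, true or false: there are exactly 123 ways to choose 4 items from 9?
False
C(9,4) = 126 ≠ 123.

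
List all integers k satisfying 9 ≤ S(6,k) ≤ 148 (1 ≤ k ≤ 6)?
S(6,1)=1; S(6,2)=31; S(6,3)=90; S(6,4)=65; S(6,5)=15; S(6,6)=1. So valid k = 2, 3, 4, 5.
Final answer: 2, 3, 4, 5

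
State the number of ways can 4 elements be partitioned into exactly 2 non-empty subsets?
7

Reasoning: This equals S(4,2), the Stirling number of the 2nd kind.
Using the Stirling recurrence: S(n,k) = k·S(n-1,k) + S(n-1,k-1)
S(4,2) = 2·S(3,2) + S(3,1)
         = 2·3 + 1
         = 6 + 1
         = 7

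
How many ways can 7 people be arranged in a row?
5,040

Reasoning: Arrangements of 7 distinct objects: 7! = 5,040.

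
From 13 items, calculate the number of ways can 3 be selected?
286

Reasoning: C(13,3) = 13! / (3! × (13-3)!)
         = 13! / (3! × 10!)
         = 286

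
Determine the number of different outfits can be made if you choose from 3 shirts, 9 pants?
27

Solution: By the multiplication principle: 3 × 9 = 27.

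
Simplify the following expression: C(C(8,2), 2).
C(8,2) = 28, then C(28, 2) = 378.

Answer: 378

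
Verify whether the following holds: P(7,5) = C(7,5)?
P(7,5) = 2,520 but C(7,5) = 21; they differ by a factor of 5! = 120, so the statement does not hold.

Answer: False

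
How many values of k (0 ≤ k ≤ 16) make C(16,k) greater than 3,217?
7

Explanation: Row 16 is unimodal and symmetric about k=16/2. C(16,4)=1,820 ≤ 3,217; C(16,5)=4,368 > 3,217; by symmetry C(16,k) > 3,217 for k = 5..11. That's 11 - 5 + 1 = 7 values.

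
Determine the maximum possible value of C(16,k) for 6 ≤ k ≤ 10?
C(16,k) is maximised at the centre of the row: C(16,8) = 12,870.
Final answer: 12,870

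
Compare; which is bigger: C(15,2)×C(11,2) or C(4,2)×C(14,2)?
C(15,2)×C(11,2)=5,775, C(4,2)×C(14,2)=546.
Final answer: C(15,2)×C(11,2)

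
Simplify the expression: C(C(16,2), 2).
7,140

Reasoning: C(16,2) = 120, then C(120, 2) = 7,140.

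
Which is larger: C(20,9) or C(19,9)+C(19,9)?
C(19,9)+C(19,9)

C(20,9)=167,960; C(19,9)+C(19,9)=92,378+92,378=184,756.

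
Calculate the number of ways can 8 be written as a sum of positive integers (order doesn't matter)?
22

Explanation: Pentagonal recurrence p(n) = p(n−1) + p(n−2) − p(n−5) − p(n−7) + …: p(8) = p(7) + p(6) − p(3) − p(1) = 15 + 11 − 3 − 1 = 22.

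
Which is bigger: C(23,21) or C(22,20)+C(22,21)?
Equal

Explanation: By Pascal's identity: C(23,21) = C(22,20)+C(22,21) = 253. Equal.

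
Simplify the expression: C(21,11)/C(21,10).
1

Reasoning: C(n,k+1)/C(n,k) = (n−k)/(k+1). Here (21−10)/(10+1) = 11/11 = 1.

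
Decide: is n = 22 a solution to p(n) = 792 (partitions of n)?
Pentagonal recurrence p(n) = p(n−1) + p(n−2) − p(n−5) − p(n−7) + …: p(22) = p(21) + p(20) − p(17) − p(15) + p(10) + p(7) − p(0) = 792 + 627 − 297 − 176 + 42 + 15 − 1 = 1,002, which does not equal 792.

Answer: No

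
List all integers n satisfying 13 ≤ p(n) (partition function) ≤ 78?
7, 8, 9, 10, 11, 12

Tabulating p(n) via p(n) = p(n−1) + p(n−2) − p(n−5) − p(n−7) + …: p(6)=11; p(7)=15; p(8)=22; p(9)=30; p(10)=42; p(11)=56; p(12)=77; p(13)=101. So valid n = 7, 8, 9, 10, 11, 12.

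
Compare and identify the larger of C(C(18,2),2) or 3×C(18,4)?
C(C(18,2),2)

Reasoning: C(C(18,2),2)=11,628, 3×C(18,4)=9,180.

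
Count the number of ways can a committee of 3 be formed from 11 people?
C(11,3) = 11! / (3! × (11-3)!)
         = 11! / (3! × 8!)
         = 165

Answer: 165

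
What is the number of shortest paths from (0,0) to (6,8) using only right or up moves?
3,003

Reasoning: Choose 6 rights from 14 moves: C(14,6) = 3,003.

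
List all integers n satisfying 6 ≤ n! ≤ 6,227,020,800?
3, 4, 5, 6, 7, 8, 9, 10, 11, 12, 13

n! is strictly increasing; 3! = 6 and 13! = 6,227,020,800, so valid n = 3, 4, 5, 6, 7, 8, 9, 10, 11, 12, 13.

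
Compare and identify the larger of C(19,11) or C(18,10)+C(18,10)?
C(18,10)+C(18,10)

Reasoning: C(19,11)=75,582; C(18,10)+C(18,10)=43,758+43,758=87,516.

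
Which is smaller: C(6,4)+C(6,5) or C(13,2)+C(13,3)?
First=21, Second=364.

Answer: C(6,4)+C(6,5)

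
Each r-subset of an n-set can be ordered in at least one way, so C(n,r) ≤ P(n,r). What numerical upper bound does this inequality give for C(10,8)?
1,814,400

P(10,8) = 10·9·8·7·6·5·4·3 = 1,814,400, so C(10,8) ≤ 1,814,400. (The bound is loose by a factor of 8! = 40,320: C(10,8) = 1,814,400/40,320 = 45.)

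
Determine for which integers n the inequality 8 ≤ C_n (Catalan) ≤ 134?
4, 5, 6

C_3=5; C_4=14; C_5=42; C_6=132; C_7=429. So valid n = 4, 5, 6.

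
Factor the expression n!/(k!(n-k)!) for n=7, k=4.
C(7,4) = 35

Working:
This is the binomial coefficient C(7,4) = 35.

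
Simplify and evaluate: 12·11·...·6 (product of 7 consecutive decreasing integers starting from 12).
This is P(12,7) = 12!/(5)! = 3,991,680.
Final answer: 3,991,680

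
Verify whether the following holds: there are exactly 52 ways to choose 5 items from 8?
False

Explanation: C(8,5) = 56 ≠ 52.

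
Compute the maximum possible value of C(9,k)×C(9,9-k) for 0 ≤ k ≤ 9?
C(9,k)·C(9,9-k) = C(9,k)², maximised at the centre k = 4: C(9,4)² = 15,876.

Answer: 15,876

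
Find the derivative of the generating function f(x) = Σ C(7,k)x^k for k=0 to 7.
Σ k·C(7,k)x^(k-1) for k=1 to 7

Explanation: Term-by-term differentiation gives Σ k·C(7,k)x^{k-1} for k=1 to 7.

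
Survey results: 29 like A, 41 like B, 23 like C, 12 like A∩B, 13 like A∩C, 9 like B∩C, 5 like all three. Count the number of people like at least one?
64

Working:
|A∪B∪C| = 29+41+23-12-13-9+5 = 64.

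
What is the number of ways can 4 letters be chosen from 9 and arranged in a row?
3,024

Explanation: P(9,4) = 9!/(9-4)! = 3,024.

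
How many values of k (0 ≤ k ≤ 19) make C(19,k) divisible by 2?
12

Reasoning: Checking C(19,k) mod 2 for k = 0..19: divisible at k = 4, 5, 6, 7, 8, 9, 10, 11, 12, 13, 14, 15. That's 12 values.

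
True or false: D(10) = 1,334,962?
False

Working:
Derangements of 10 elements: D(10) = (10-1)·[D(9) + D(8)] = 9·[133,496 + 14,833] = 1,334,961.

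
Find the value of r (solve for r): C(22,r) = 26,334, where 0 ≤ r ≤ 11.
5
C(22,r) is increasing for 0 ≤ r ≤ 11. Stepping up (C(22,r+1) = C(22,r)·(22−r)/(r+1)): C(22,1) = 22, C(22,2) = 231, C(22,3) = 1,540, C(22,4) = 7,315, C(22,5) = 26,334 ✓. So r = 5.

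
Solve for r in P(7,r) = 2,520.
5

P(7,r) = 7·6·…·(7−r+1), a product of r factors. Multiplying down from 7: 7 = 7; 7·6 = 42; 7·6·5 = 210; 7·6·5·4 = 840; 7·6·5·4·3 = 2,520 ✓ (5 factors). So r = 5.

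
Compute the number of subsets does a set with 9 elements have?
Each element can be included or excluded: 2^9 = 512.
Final answer: 512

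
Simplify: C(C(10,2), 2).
C(10,2) = 45, then C(45, 2) = 990.

Answer: 990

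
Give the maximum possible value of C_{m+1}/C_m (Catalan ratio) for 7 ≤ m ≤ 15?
62/17
C_{m+1}/C_m = 2(2m+1)/(m+2), which increases with m. Maximum at m = 15: 2·31/17 = 62/17.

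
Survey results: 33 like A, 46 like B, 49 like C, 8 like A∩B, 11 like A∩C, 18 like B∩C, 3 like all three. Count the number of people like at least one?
94

|A∪B∪C| = 33+46+49-8-11-18+3 = 94.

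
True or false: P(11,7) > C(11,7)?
P(11,7) = 1,663,200 and C(11,7) = 330; P(n,r) = r! × C(n,r) so P > C whenever r ≥ 2.
Final answer: True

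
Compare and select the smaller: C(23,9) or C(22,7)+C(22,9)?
C(23,9)=817,190; C(22,7)+C(22,9)=170,544+497,420=667,964.
Final answer: C(22,7)+C(22,9)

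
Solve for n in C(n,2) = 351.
27
C(n,2) = n(n−1)/2! is increasing in n, and n(n−1) = 2!·351 = 702 ≈ (n−0.5)^2 gives n ≈ 27.0. Check: C(25,2) = 300, C(26,2) = 325, C(27,2) = 351 ✓. So n = 27.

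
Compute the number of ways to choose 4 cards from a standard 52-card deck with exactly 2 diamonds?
57,798

13 diamonds and 39 non-diamonds: C(13,2) × C(39,2) = 78 × 741 = 57,798.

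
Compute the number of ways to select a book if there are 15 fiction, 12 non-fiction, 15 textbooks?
42

Solution: By the addition principle: 15 + 12 + 15 = 42.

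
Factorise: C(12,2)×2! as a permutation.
C(12,2)×2! = [12!/(2!(10)!)]×2! = 12!/(10)! = P(12,2) = 132.

Answer: P(12,2)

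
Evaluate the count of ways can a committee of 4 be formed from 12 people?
C(12,4) = 12! / (4! × (12-4)!)
         = 12! / (4! × 8!)
         = 495

Answer: 495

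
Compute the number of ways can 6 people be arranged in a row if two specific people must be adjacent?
240

Explanation: Treat pair as unit: (6-1)! arrangements × 2 internal orders = 240.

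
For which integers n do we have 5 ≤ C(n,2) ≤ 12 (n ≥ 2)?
4, 5

C(3,2)=3; C(4,2)=6; C(5,2)=10; C(6,2)=15. So valid n = 4, 5.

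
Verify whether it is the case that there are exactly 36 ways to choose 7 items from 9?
True

Solution: C(9,7) = 36.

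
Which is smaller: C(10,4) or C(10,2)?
C(10,4)=210, C(10,2)=45.

Answer: C(10,2)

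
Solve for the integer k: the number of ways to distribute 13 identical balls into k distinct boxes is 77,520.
8

Reasoning: Stars and bars: the count is C(13+k−1, k−1), increasing in k. k=6: C(18,5) = 8,568, k=7: C(19,6) = 27,132, k=8: C(20,7) = 77,520 ✓. So k = 8.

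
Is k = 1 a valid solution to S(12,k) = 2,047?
No

Solution: S(12,1) = 1·S(11,1) + S(11,0) = 1·1 + 0 = 1, which does not equal 2,047.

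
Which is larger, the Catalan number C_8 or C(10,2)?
C_8

Explanation: C_8 = C(16,8)/(8+1) = 12,870/9 = 1,430; C(10,2) = 45.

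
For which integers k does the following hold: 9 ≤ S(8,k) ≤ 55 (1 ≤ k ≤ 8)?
7

Reasoning: S(8,1)=1; S(8,2)=127; S(8,3)=966; S(8,4)=1,701; S(8,5)=1,050; S(8,6)=266; S(8,7)=28; S(8,8)=1. So valid k = 7.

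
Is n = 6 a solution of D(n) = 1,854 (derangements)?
No

Explanation: D(6) = (6-1)·[D(5) + D(4)] = 5·[44 + 9] = 265, which does not equal 1,854.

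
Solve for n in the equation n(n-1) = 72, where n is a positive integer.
n² − n − 72 = 0, so n = (1 ± √(1 + 4·72))/2 = (1 ± √289)/2 = (1 ± 17)/2, i.e. n = 9 or n = -8. Taking the positive root, n = 9 (check: 9×8 = 72).

Answer: 9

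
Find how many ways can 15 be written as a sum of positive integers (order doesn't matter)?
176

Pentagonal recurrence p(n) = p(n−1) + p(n−2) − p(n−5) − p(n−7) + …: p(15) = p(14) + p(13) − p(10) − p(8) + p(3) + p(0) = 135 + 101 − 42 − 22 + 3 + 1 = 176.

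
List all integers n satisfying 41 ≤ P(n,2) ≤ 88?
7, 8, 9
P(6,2)=30; P(7,2)=42; P(8,2)=56; P(9,2)=72; P(10,2)=90. So valid n = 7, 8, 9.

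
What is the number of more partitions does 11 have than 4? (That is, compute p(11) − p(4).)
Pentagonal recurrence p(n) = p(n−1) + p(n−2) − p(n−5) − p(n−7) + …: p(11) = p(10) + p(9) − p(6) − p(4) = 42 + 30 − 11 − 5 = 56.
p(4) = p(3) + p(2) = 3 + 2 = 5.
Difference = 56 − 5 = 51.

Answer: 51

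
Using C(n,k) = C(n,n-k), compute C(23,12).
C(23,12) = C(23,11) = 1,352,078.
Final answer: 1,352,078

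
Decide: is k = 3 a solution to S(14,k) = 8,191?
S(14,3) = 3·S(13,3) + S(13,2) = 3·261,625 + 4,095 = 788,970, which does not equal 8,191.
Final answer: No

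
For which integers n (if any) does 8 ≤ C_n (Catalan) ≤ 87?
4, 5

Solution: C_3=5; C_4=14; C_5=42; C_6=132. So valid n = 4, 5.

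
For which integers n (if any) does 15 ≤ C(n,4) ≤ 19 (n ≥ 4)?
C(5,4)=5; C(6,4)=15; C(7,4)=35. So valid n = 6.

Answer: 6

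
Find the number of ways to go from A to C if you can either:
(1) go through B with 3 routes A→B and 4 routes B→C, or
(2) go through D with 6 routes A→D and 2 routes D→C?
24

Route via B: 3×4=12. Route via D: 6×2=12. Total: 24.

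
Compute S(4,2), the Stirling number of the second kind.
7
Using the Stirling recurrence: S(n,k) = k·S(n-1,k) + S(n-1,k-1)
S(4,2) = 2·S(3,2) + S(3,1)
         = 2·3 + 1
         = 6 + 1
         = 7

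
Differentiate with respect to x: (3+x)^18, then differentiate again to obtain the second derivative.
First derivative: 18(3+x)^{17}. Second derivative: 18·17·(3+x)^{16} = 306(3+x)^{16}.

Answer: 306(3+x)^16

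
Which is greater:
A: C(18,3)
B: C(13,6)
B

A=C(18,3)=816, B=C(13,6)=1,716.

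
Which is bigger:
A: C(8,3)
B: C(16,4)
B
A=C(8,3)=56, B=C(16,4)=1,820.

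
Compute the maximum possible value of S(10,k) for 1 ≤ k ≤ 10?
42,525

Row S(10,k) for k = 1..10 (via S(n,k) = k·S(n−1,k) + S(n−1,k−1)): 1, 511, 9,330, 34,105, 42,525, 22,827, 5,880, 750, 45, 1. The row is unimodal; maximum at k = 5: 42,525.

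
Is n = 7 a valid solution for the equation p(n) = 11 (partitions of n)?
No

Pentagonal recurrence p(n) = p(n−1) + p(n−2) − p(n−5) − p(n−7) + …: p(7) = p(6) + p(5) − p(2) − p(0) = 11 + 7 − 2 − 1 = 15, which does not equal 11.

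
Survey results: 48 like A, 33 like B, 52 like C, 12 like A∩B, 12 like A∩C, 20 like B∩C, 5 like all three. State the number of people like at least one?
94

Explanation: |A∪B∪C| = 48+33+52-12-12-20+5 = 94.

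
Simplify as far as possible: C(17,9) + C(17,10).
43,758

Reasoning: By Pascal's identity: C(18,10) = 43,758.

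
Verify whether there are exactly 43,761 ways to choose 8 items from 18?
False
C(18,8) = 43,758 ≠ 43761.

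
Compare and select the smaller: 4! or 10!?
4!

Explanation: 4!=24, 10!=3,628,800. 10! > 4!.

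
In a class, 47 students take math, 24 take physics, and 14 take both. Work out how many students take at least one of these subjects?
|A∪B| = |A|+|B|-|A∩B| = 47+24-14 = 57.
Final answer: 57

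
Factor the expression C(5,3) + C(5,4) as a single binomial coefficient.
By Pascal's identity: C(5,3) + C(5,4) = C(6,4) = 15.
Final answer: C(6,4)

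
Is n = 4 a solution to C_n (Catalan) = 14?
Yes
C_4 = C(8,4)/(4+1) = 70/5 = 14, which equals 14.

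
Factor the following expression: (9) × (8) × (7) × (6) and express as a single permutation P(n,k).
P(9,4) = 9!/(5)!

Explanation: Product of 4 consecutive descending integers starting at 9: P(9,4) = 9!/5! = 3,024.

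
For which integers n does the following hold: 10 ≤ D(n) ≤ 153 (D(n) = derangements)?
5

Reasoning: Using D(n) = (n−1)[D(n−1) + D(n−2)] with D(1)=0, D(2)=1: D(4)=9; D(5)=44; D(6)=265. So valid n = 5.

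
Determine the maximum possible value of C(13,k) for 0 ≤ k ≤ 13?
1,716

Reasoning: Maximum at k = 6 or k = 7: C(13,6) = 1,716.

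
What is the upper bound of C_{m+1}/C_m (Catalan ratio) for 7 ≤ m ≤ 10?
C_{m+1}/C_m = 2(2m+1)/(m+2), which increases with m. Maximum at m = 10: 2·21/12 = 7/2.
Final answer: 7/2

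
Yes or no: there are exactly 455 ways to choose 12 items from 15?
C(15,12) = 455.

Answer: Yes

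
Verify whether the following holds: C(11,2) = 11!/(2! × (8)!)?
False

Reasoning: The correct denominator is 2!×9!, giving C(11,2) = 55; the stated RHS is 11!/(2!×8!) = 495 ≠ 55, so the statement does not hold.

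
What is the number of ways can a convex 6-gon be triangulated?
Using the Catalan number formula: C_n = C(2n, n) / (n+1)
C_4 = C(8, 4) / (4+1)
     = 70 / 5
     = 14

Answer: 14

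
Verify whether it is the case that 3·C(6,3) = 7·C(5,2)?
False

Explanation: Absorption identity k·C(n,k) = n·C(n-1,k-1). LHS = 3·20 = 60; RHS = 7·10 = 70.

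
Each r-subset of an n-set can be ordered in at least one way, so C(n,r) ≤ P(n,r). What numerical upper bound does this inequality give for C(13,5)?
154,440
P(13,5) = 13·12·11·10·9 = 154,440, so C(13,5) ≤ 154,440. (The bound is loose by a factor of 5! = 120: C(13,5) = 154,440/120 = 1,287.)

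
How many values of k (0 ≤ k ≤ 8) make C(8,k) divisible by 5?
1

Working:
Checking C(8,k) mod 5 for k = 0..8: divisible at k = 4. That's 1 values.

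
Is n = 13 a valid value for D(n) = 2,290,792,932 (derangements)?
Yes

Reasoning: D(13) = (13-1)·[D(12) + D(11)] = 12·[176,214,841 + 14,684,570] = 2,290,792,932, which equals 2,290,792,932.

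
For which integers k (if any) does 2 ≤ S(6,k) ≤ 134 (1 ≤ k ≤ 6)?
S(6,1)=1; S(6,2)=31; S(6,3)=90; S(6,4)=65; S(6,5)=15; S(6,6)=1. So valid k = 2, 3, 4, 5.
Final answer: 2, 3, 4, 5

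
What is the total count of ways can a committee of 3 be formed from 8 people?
56
C(8,3) = 8! / (3! × (8-3)!)
         = 8! / (3! × 5!)
         = 56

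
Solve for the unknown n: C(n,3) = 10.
C(n,3) = n(n−1)(n−2)/3! is increasing in n, and n(n−1)(n−2) = 3!·10 = 60 ≈ (n−1)^3 gives n ≈ 4.9. Check: C(3,3) = 1, C(4,3) = 4, C(5,3) = 10 ✓. So n = 5.

Answer: 5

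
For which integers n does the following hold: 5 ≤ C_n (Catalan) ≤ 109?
3, 4, 5

Explanation: C_2=2; C_3=5; C_4=14; C_5=42; C_6=132. So valid n = 3, 4, 5.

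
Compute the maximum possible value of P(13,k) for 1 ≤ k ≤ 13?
6,227,020,800
P(13,k) increases in k, so maximum at k = 13: 13! = 6,227,020,800.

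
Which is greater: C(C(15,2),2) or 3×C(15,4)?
C(C(15,2),2)

Solution: C(C(15,2),2)=5,460, 3×C(15,4)=4,095.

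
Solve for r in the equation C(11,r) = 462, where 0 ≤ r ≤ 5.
5

Working:
C(11,r) is increasing for 0 ≤ r ≤ 5. Stepping up (C(11,r+1) = C(11,r)·(11−r)/(r+1)): C(11,1) = 11, C(11,2) = 55, C(11,3) = 165, C(11,4) = 330, C(11,5) = 462 ✓. So r = 5.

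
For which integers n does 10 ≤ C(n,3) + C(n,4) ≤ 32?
5

C(4,3)+C(4,4)=5; C(5,3)+C(5,4)=15; C(6,3)+C(6,4)=35. So valid n = 5.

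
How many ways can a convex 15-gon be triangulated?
742,900

Using the Catalan number formula: C_n = C(2n, n) / (n+1)
C_13 = C(26, 13) / (13+1)
     = 10400600 / 14
     = 742,900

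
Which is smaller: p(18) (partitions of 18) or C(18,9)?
p(18)

Solution: Pentagonal recurrence p(n) = p(n−1) + p(n−2) − p(n−5) − p(n−7) + …: p(18) = p(17) + p(16) − p(13) − p(11) + p(6) + p(3) = 297 + 231 − 101 − 56 + 11 + 3 = 385; C(18,9) = 48,620.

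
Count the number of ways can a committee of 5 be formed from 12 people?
792

Reasoning: C(12,5) = 12! / (5! × (12-5)!)
         = 12! / (5! × 7!)
         = 792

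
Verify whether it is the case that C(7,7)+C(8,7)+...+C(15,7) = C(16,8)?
True

Explanation: Hockey stick identity gives Σ = C(16,8) = 12,870; RHS C(16,8) = 12,870.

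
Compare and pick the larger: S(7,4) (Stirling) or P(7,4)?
P(7,4)

Explanation: S(7,4) = 4·S(6,4) + S(6,3) = 4·65 + 90 = 350; P(7,4) = 840.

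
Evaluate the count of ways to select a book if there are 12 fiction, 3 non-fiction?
15

By the addition principle: 12 + 3 = 15.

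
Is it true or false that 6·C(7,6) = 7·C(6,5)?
True

Solution: Absorption identity k·C(n,k) = n·C(n-1,k-1). LHS = 6·7 = 42; RHS = 7·6 = 42.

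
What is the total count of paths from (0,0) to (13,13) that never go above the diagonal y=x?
742,900

Counted by the Catalan number C_13: C_13 = C(26,13)/(13+1) = 10,400,600/14 = 742,900.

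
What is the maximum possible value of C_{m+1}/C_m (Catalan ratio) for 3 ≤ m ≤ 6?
13/4

Explanation: C_{m+1}/C_m = 2(2m+1)/(m+2), which increases with m. Maximum at m = 6: 2·13/8 = 13/4.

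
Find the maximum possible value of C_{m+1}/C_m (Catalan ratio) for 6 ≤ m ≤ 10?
7/2
C_{m+1}/C_m = 2(2m+1)/(m+2), which increases with m. Maximum at m = 10: 2·21/12 = 7/2.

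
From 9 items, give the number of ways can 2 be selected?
36

Working:
C(9,2) = 9! / (2! × (9-2)!)
         = 9! / (2! × 7!)
         = 36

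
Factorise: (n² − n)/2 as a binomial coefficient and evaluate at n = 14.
C(n,2); C(14,2) = 91

Explanation: (n² − n)/2 = n(n−1)/2 = C(n,2). At n = 14: C(14,2) = 91.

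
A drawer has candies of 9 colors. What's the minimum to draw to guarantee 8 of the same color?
Worst case: 7 of each = 63. One more: 64.
Final answer: 64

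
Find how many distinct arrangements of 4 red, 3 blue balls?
35

Solution: Multinomial: 7!/(4! × 3!) = 35.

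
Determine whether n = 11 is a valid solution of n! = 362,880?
No

11! = 11·10! = 11·3,628,800 = 39,916,800, which does not equal 362,880.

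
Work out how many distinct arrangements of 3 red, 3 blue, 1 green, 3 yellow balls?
Multinomial: 10!/(3! × 3! × 1! × 3!) = 16,800.
Final answer: 16,800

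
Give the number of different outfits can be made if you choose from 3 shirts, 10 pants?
30
By the multiplication principle: 3 × 10 = 30.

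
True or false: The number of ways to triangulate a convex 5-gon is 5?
Triangulations of a convex 5-gon are counted by the Catalan number C_3: C_3 = C(6,3)/(3+1) = 20/4 = 5.

Answer: True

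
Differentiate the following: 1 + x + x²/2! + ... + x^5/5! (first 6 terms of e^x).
1 + x + x²/2! + ... + x^4/4!

Working:
Differentiating term by term gives the first 5 terms of e^x.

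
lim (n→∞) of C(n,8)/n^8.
1/40320

C(n,8) ≈ n^8/8! for large n. Limit = 1/8! = 1/40320.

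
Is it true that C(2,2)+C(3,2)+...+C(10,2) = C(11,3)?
True

Working:
Hockey stick identity gives Σ = C(11,3) = 165; RHS C(11,3) = 165.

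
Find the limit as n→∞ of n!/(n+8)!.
0

Working:
n!/(n+8)! = 1/[(n+1)(n+2)···(n+8)] → 0 as n → ∞.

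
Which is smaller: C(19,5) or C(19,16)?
C(19,16)
C(19,5)=11,628, C(19,16)=969.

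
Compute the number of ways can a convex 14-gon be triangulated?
Using the Catalan number formula: C_n = C(2n, n) / (n+1)
C_12 = C(24, 12) / (12+1)
     = 2704156 / 13
     = 208,012
Final answer: 208,012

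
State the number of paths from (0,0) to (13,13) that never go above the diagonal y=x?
742,900

Explanation: Counted by the Catalan number C_13: C_13 = C(26,13)/(13+1) = 10,400,600/14 = 742,900.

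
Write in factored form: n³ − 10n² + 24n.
n³ − 10n² + 24n = n(n² − 10n + 24) = n(n − 4)(n − 6).

Answer: n(n − 4)(n − 6)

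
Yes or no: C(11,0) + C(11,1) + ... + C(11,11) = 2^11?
Yes

Working:
Binomial theorem with x = y = 1: Σ C(11,i) = (1+1)^11 = 2^11 = 2,048. The statement holds.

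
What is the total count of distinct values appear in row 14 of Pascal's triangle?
8

Solution: Row 14 has entries C(14,0)..C(14,14); by symmetry C(14,k)=C(14,14-k), giving 8 distinct values.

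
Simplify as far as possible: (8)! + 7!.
45,360

(8)! + 7! = (8)·7! + 7! = (8+1)·7! = 9·7! = 45,360.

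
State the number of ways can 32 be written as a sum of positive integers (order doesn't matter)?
8,349

Explanation: Pentagonal recurrence p(n) = p(n−1) + p(n−2) − p(n−5) − p(n−7) + …: p(32) = p(31) + p(30) − p(27) − p(25) + p(20) + p(17) − p(10) − p(6) = 6,842 + 5,604 − 3,010 − 1,958 + 627 + 297 − 42 − 11 = 8,349.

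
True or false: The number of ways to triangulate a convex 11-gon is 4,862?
True

Explanation: Triangulations of a convex 11-gon are counted by the Catalan number C_9: C_9 = C(18,9)/(9+1) = 48,620/10 = 4,862.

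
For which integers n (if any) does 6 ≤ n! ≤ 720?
n! is strictly increasing; 3! = 6 and 6! = 720, so valid n = 3, 4, 5, 6.
Final answer: 3, 4, 5, 6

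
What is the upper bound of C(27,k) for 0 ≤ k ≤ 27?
Maximum at k = 13 or k = 14: C(27,13) = 20,058,300.

Answer: 20,058,300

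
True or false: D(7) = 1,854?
Derangements of 7 elements: D(7) = (7-1)·[D(6) + D(5)] = 6·[265 + 44] = 1,854.

Answer: True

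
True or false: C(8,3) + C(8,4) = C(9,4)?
True

Working:
Pascal's identity: LHS = 56 + 70 = 126; RHS = C(9,4) = 126. Both sides agree, so the statement holds.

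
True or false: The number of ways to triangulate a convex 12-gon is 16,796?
True

Reasoning: Triangulations of a convex 12-gon are counted by the Catalan number C_10: C_10 = C(20,10)/(10+1) = 184,756/11 = 16,796.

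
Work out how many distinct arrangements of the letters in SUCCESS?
420
Word has 7 letters (S=3, U=1, C=2, E=1). Arrangements: 7!/Π(k!) = 420.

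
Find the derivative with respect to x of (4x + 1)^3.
12(4x + 1)^2

Solution: Chain rule: 3(4x+1)^{2} × 4 = 12(4x+1)^{2}.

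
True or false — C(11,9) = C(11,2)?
True
Symmetry C(n,k) = C(n,n-k): C(11,9) = 55 and C(11,2) = 55. Both sides agree, so the statement holds.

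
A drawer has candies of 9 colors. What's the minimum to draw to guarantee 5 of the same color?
Worst case: 4 of each = 36. One more: 37.

Answer: 37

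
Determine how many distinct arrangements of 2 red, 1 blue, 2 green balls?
30

Working:
Multinomial: 5!/(2! × 1! × 2!) = 30.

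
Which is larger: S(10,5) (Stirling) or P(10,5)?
S(10,5)

Reasoning: S(10,5) = 5·S(9,5) + S(9,4) = 5·6,951 + 7,770 = 42,525; P(10,5) = 30,240.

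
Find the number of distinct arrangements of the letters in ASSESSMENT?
75,600

Explanation: Word has 10 letters (A=1, S=4, E=2, M=1, N=1, T=1). Arrangements: 10!/Π(k!) = 75,600.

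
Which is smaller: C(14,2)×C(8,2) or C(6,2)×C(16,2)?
C(6,2)×C(16,2)

C(14,2)×C(8,2)=2,548, C(6,2)×C(16,2)=1,800.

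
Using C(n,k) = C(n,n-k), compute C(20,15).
C(20,15) = C(20,5) = 15,504.

Answer: 15,504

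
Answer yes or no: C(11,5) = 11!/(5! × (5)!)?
No

The correct denominator is 5!×6!, giving C(11,5) = 462; the stated RHS is 11!/(5!×5!) = 2,772 ≠ 462, so the statement does not hold.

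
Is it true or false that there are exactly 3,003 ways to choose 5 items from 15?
True

Explanation: C(15,5) = 3,003.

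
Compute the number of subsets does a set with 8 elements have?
Each element can be included or excluded: 2^8 = 256.

Answer: 256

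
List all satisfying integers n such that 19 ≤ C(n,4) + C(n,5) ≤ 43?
6

Solution: C(5,4)+C(5,5)=6; C(6,4)+C(6,5)=21; C(7,4)+C(7,5)=56. So valid n = 6.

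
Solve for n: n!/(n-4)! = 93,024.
19

Solution: n!/(n-4)! = n×(n-1)×(n-2)×(n-3), a product of 4 consecutive integers ≈ (n−1.5)^4. 93,024^(1/4) + 1.5 ≈ 19.0; check n = 19: 19×18×17×16 = 93,024 ✓. So n = 19.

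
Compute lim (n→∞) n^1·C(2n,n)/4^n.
∞

C(2n,n) ~ 4^n/√(πn), so n^1·C(2n,n)/4^n ~ n^(1 − 1/2)/√π → ∞.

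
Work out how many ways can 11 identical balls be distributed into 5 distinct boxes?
1,365

C(11+5-1, 5-1) = C(15, 4) = 1,365.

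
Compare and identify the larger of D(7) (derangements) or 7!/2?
D(7) = (7-1)·[D(6) + D(5)] = 6·[265 + 44] = 1,854; 7!/2 = 5,040/2 = 2,520.

Answer: 7!/2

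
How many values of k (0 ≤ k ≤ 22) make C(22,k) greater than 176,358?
7

Row 22 is unimodal and symmetric about k=22/2. C(22,7)=170,544 ≤ 176,358; C(22,8)=319,770 > 176,358; by symmetry C(22,k) > 176,358 for k = 8..14. That's 14 - 8 + 1 = 7 values.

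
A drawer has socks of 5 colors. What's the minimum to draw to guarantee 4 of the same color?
16

Explanation: Worst case: 3 of each = 15. One more: 16.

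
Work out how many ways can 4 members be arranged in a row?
24

Solution: Arrangements of 4 distinct objects: 4! = 24.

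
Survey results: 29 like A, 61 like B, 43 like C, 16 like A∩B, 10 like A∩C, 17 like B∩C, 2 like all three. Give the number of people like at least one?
92

|A∪B∪C| = 29+61+43-16-10-17+2 = 92.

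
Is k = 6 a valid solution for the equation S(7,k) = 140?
No

S(7,6) = 6·S(6,6) + S(6,5) = 6·1 + 15 = 21, which does not equal 140.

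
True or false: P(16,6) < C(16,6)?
False

Solution: P(16,6) = 5,765,760 and C(16,6) = 8,008; P(n,r) = r! × C(n,r) so P > C whenever r ≥ 2.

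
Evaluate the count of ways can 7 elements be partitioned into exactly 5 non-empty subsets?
140

Working:
This equals S(7,5), the Stirling number of the 2nd kind.
Using the Stirling recurrence: S(n,k) = k·S(n-1,k) + S(n-1,k-1)
S(7,5) = 5·S(6,5) + S(6,4)
         = 5·15 + 65
         = 75 + 65
         = 140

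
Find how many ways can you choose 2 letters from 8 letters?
28

Explanation: C(8,2) = 8! / (2! × (8-2)!)
         = 8! / (2! × 6!)
         = 28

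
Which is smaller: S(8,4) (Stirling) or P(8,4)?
P(8,4)
S(8,4) = 4·S(7,4) + S(7,3) = 4·350 + 301 = 1,701; P(8,4) = 1,680.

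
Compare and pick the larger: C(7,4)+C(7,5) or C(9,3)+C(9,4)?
C(9,3)+C(9,4)

Reasoning: First=56, Second=210.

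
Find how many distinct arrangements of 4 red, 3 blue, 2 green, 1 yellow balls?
12,600

Working:
Multinomial: 10!/(4! × 3! × 2! × 1!) = 12,600.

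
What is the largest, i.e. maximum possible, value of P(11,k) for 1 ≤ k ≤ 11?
P(11,k) increases in k, so maximum at k = 11: 11! = 39,916,800.
Final answer: 39,916,800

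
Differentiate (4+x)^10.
Using the power rule: d/dx (4+x)^10 = 10(4+x)^{9}.
Final answer: 10(4+x)^9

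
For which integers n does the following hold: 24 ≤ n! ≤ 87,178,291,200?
4, 5, 6, 7, 8, 9, 10, 11, 12, 13, 14

Reasoning: n! is strictly increasing; 4! = 24 and 14! = 87,178,291,200, so valid n = 4, 5, 6, 7, 8, 9, 10, 11, 12, 13, 14.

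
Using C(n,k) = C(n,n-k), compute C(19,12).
50,388

Solution: C(19,12) = C(19,7) = 50,388.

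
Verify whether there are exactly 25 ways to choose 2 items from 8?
False

C(8,2) = 28 ≠ 25.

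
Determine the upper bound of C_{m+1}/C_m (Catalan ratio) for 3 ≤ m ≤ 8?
17/5

Explanation: C_{m+1}/C_m = 2(2m+1)/(m+2), which increases with m. Maximum at m = 8: 2·17/10 = 17/5.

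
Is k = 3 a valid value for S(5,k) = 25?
Yes

Reasoning: S(5,3) = 3·S(4,3) + S(4,2) = 3·6 + 7 = 25, which equals 25.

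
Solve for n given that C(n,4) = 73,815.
C(n,4) = n(n−1)(n−2)(n−3)/4! is increasing in n, and n(n−1)(n−2)(n−3) = 4!·73,815 = 1,771,560 ≈ (n−1.5)^4 gives n ≈ 38.0. Check: C(36,4) = 58,905, C(37,4) = 66,045, C(38,4) = 73,815 ✓. So n = 38.

Answer: 38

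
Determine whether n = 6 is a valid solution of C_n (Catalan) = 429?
C_6 = C(12,6)/(6+1) = 924/7 = 132, which does not equal 429.

Answer: No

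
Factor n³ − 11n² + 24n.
n(n − 3)(n − 8)

n³ − 11n² + 24n = n(n² − 11n + 24) = n(n − 3)(n − 8).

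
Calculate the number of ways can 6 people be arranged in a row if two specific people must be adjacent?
240

Treat pair as unit: (6-1)! arrangements × 2 internal orders = 240.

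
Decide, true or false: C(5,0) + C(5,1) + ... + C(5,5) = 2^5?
True

Explanation: Binomial theorem with x = y = 1: Σ C(5,i) = (1+1)^5 = 2^5 = 32. The statement holds.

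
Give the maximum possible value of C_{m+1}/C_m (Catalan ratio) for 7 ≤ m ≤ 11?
46/13

Reasoning: C_{m+1}/C_m = 2(2m+1)/(m+2), which increases with m. Maximum at m = 11: 2·23/13 = 46/13.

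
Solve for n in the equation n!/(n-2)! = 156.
n!/(n-2)! = n×(n-1), a product of 2 consecutive integers ≈ (n−0.5)^2. 156^(1/2) + 0.5 ≈ 13.0; check n = 13: 13×12 = 156 ✓. So n = 13.
Final answer: 13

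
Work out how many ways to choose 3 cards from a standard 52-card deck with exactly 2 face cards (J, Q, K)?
2,640

Explanation: 12 face cards and 40 non-face cards: C(12,2) × C(40,1) = 66 × 40 = 2,640.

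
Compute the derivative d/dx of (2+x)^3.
3(2+x)^2

Reasoning: Using the power rule: d/dx (2+x)^3 = 3(2+x)^{2}.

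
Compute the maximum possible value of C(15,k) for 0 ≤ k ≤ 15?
6,435

Solution: Maximum at k = 7 or k = 8: C(15,7) = 6,435.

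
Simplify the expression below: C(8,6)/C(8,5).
1/2
C(n,k+1)/C(n,k) = (n−k)/(k+1). Here (8−5)/(5+1) = 3/6 = 1/2.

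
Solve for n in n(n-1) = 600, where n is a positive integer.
25

n² − n − 600 = 0, so n = (1 ± √(1 + 4·600))/2 = (1 ± √2,401)/2 = (1 ± 49)/2, i.e. n = 25 or n = -24. Taking the positive root, n = 25 (check: 25×24 = 600).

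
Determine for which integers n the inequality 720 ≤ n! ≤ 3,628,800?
n! is strictly increasing; 6! = 720 and 10! = 3,628,800, so valid n = 6, 7, 8, 9, 10.

Answer: 6, 7, 8, 9, 10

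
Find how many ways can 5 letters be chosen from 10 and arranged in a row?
30,240

Solution: P(10,5) = 10!/(10-5)! = 30,240.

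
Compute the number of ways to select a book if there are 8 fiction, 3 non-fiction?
11
By the addition principle: 8 + 3 = 11.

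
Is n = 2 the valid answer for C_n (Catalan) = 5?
No

Explanation: C_2 = C(4,2)/(2+1) = 6/3 = 2, which does not equal 5.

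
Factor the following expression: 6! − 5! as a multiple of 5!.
5 × 5! = 600

Working:
6! − 5! = 6·5! − 5! = (6 − 1)·5! = 5 × 5! = 600.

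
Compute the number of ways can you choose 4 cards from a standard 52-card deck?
C(52,4) = 270,725.
Final answer: 270,725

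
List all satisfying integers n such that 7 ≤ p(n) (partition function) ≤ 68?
Tabulating p(n) via p(n) = p(n−1) + p(n−2) − p(n−5) − p(n−7) + …: p(4)=5; p(5)=7; p(6)=11; p(7)=15; p(8)=22; p(9)=30; p(10)=42; p(11)=56; p(12)=77. So valid n = 5, 6, 7, 8, 9, 10, 11.

Answer: 5, 6, 7, 8, 9, 10, 11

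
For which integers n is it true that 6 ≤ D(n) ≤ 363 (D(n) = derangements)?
4, 5, 6

Reasoning: Using D(n) = (n−1)[D(n−1) + D(n−2)] with D(1)=0, D(2)=1: D(3)=2; D(4)=9; D(5)=44; D(6)=265; D(7)=1,854. So valid n = 4, 5, 6.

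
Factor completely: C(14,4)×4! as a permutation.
P(14,4)

Reasoning: C(14,4)×4! = [14!/(4!(10)!)]×4! = 14!/(10)! = P(14,4) = 24,024.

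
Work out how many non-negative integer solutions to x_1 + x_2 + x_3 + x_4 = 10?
C(10+4-1, 4-1) = 286.
Final answer: 286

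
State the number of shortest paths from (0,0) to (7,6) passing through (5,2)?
315

Solution: To (5,2): C(7,5)=21. From there: C(6,2)=15. Total: 315.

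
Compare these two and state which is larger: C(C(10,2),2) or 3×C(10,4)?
C(C(10,2),2)

Reasoning: C(C(10,2),2)=990, 3×C(10,4)=630.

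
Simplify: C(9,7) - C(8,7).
C(9,7) - C(8,7) = C(8,6) = 28.

Answer: 28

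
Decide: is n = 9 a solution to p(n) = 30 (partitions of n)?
Yes

Reasoning: Pentagonal recurrence p(n) = p(n−1) + p(n−2) − p(n−5) − p(n−7) + …: p(9) = p(8) + p(7) − p(4) − p(2) = 22 + 15 − 5 − 2 = 30, which equals 30.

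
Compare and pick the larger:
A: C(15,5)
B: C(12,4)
A=C(15,5)=3,003, B=C(12,4)=495.
Final answer: A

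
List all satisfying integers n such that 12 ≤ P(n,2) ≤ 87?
4, 5, 6, 7, 8, 9

Solution: P(3,2)=6; P(4,2)=12; P(5,2)=20; P(6,2)=30; P(7,2)=42; P(8,2)=56; P(9,2)=72; P(10,2)=90. So valid n = 4, 5, 6, 7, 8, 9.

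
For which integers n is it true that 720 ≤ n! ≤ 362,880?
n! is strictly increasing; 6! = 720 and 9! = 362,880, so valid n = 6, 7, 8, 9.
Final answer: 6, 7, 8, 9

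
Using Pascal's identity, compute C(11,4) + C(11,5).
792

Working:
C(11,4) + C(11,5) = C(12,5) = 792.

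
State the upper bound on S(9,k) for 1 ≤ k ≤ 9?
7,770

Working:
Row S(9,k) for k = 1..9 (via S(n,k) = k·S(n−1,k) + S(n−1,k−1)): 1, 255, 3,025, 7,770, 6,951, 2,646, 462, 36, 1. The row is unimodal; maximum at k = 4: 7,770.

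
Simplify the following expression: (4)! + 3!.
(4)! + 3! = (4)·3! + 3! = (4+1)·3! = 5·3! = 30.

Answer: 30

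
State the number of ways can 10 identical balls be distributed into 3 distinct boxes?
66

Explanation: C(10+3-1, 3-1) = C(12, 2) = 66.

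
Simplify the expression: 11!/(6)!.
55,440

This equals 11×10×...×7 = 55,440.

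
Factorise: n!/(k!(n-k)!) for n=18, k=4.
This is the binomial coefficient C(18,4) = 3,060.

Answer: C(18,4) = 3,060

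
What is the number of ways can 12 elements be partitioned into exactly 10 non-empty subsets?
This equals S(12,10), the Stirling number of the 2nd kind.
Using the Stirling recurrence: S(n,k) = k·S(n-1,k) + S(n-1,k-1)
S(12,10) = 10·S(11,10) + S(11,9)
         = 10·55 + 1155
         = 550 + 1155
         = 1,705

Answer: 1,705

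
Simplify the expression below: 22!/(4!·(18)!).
7,315

Solution: This is C(22,4) = 7,315.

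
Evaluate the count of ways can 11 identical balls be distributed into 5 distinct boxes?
1,365
C(11+5-1, 5-1) = C(15, 4) = 1,365.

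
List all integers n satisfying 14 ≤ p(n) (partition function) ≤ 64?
Tabulating p(n) via p(n) = p(n−1) + p(n−2) − p(n−5) − p(n−7) + …: p(6)=11; p(7)=15; p(8)=22; p(9)=30; p(10)=42; p(11)=56; p(12)=77. So valid n = 7, 8, 9, 10, 11.
Final answer: 7, 8, 9, 10, 11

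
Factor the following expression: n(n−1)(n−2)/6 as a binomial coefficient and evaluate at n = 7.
C(n,3); C(7,3) = 35
n(n−1)(n−2)/6 = n!/(3!(n−3)!) = C(n,3). At n = 7: C(7,3) = 35.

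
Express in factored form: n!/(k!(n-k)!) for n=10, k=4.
C(10,4) = 210

Working:
This is the binomial coefficient C(10,4) = 210.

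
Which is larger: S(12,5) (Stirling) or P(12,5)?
S(12,5)

Solution: S(12,5) = 5·S(11,5) + S(11,4) = 5·246,730 + 145,750 = 1,379,400; P(12,5) = 95,040.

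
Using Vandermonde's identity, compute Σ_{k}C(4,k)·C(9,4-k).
715

= C(4+9,4) = C(13,4) = 715.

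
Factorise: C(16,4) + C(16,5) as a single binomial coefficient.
C(17,5)

Reasoning: By Pascal's identity: C(16,4) + C(16,5) = C(17,5) = 6,188.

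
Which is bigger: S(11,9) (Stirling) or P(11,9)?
S(11,9) = 9·S(10,9) + S(10,8) = 9·45 + 750 = 1,155; P(11,9) = 19,958,400.

Answer: P(11,9)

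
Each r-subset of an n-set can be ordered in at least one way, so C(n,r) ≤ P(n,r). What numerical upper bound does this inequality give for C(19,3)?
5,814

Explanation: P(19,3) = 19·18·17 = 5,814, so C(19,3) ≤ 5,814. (The bound is loose by a factor of 3! = 6: C(19,3) = 5,814/6 = 969.)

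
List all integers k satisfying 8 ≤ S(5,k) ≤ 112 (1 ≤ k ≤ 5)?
2, 3, 4

Solution: S(5,1)=1; S(5,2)=15; S(5,3)=25; S(5,4)=10; S(5,5)=1. So valid k = 2, 3, 4.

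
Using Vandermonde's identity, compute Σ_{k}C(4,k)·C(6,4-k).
210

Reasoning: = C(4+6,4) = C(10,4) = 210.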